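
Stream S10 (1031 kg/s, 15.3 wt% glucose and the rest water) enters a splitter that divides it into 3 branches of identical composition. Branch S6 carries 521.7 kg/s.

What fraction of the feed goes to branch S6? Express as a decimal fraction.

Fraction to S6 = 521.7/1031 = 0.5060.

0.506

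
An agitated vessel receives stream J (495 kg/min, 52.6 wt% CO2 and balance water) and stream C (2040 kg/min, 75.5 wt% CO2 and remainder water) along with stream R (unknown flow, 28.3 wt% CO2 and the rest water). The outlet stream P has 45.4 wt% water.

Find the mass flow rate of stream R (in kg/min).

1583 kg/min

Let R be the unknown flow. Total out = 2535 + R.
water balance: 734.43 + 0.717·R = 0.454·(2535 + R)
(0.717 − 0.454)·R = 0.454×2535 − 734.43 = 416.46
R = 416.46 / 0.263 = 1583.5 kg/min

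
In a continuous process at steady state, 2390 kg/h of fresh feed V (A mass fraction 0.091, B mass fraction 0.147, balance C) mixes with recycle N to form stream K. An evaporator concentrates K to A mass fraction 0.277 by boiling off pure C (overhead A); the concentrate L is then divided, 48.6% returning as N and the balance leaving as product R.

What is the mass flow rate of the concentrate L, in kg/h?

Overall A balance (none leaves overhead): A in fresh feed = A in product, i.e. 2390×0.091 = (1−0.486)·L·0.277.
L = 217.49/(0.277×0.514) = 1527.6 kg/h.

1528 kg/h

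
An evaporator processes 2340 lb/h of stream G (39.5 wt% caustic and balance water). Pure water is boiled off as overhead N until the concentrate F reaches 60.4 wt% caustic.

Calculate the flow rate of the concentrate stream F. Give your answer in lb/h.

1530 lb/h

caustic is conserved: 2340×0.395 = 924.3 lb/h all reports to the concentrate.
Concentrate = 924.3/(target fraction) = 1530.3 lb/h.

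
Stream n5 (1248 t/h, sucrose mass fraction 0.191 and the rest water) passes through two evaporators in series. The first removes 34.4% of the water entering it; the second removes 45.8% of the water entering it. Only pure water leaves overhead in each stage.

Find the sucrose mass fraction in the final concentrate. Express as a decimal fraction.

0.399

water in feed = 1248×0.809 = 1009.6 t/h.
After stage 1: water left = (1−0.344)×1009.6 = 662.32; stream total = 900.69 t/h.
After stage 2: water left = (1−0.458)×662.32 = 358.98; final concentrate = 597.34 t/h.
sucrose fraction = 238.37/597.34 = 0.399.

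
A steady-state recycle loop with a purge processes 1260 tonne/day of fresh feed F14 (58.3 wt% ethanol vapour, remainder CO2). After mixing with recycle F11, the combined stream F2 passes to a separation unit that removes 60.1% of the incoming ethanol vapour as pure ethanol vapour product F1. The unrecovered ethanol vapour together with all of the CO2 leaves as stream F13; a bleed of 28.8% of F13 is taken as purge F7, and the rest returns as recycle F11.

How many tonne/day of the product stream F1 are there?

616.7 tonne/day

ethanol vapour in F2: m_A = 1260×0.583 + (1−0.288)·(1−0.601)·m_A, so m_A = 734.58/0.7159 = 1026.1 tonne/day.
Product F1 = 0.601×1026.1 = 616.67 tonne/day.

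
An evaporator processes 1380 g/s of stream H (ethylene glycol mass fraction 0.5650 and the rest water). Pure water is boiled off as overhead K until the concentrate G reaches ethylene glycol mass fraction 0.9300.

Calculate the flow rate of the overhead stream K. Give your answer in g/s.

541.6 g/s

ethylene glycol is conserved: 1380×0.565 = 779.7 g/s all reports to the concentrate.
Concentrate = 779.7/(target fraction) = 838.39 g/s.
Overhead = 1380 − 838.39 = 541.61 g/s.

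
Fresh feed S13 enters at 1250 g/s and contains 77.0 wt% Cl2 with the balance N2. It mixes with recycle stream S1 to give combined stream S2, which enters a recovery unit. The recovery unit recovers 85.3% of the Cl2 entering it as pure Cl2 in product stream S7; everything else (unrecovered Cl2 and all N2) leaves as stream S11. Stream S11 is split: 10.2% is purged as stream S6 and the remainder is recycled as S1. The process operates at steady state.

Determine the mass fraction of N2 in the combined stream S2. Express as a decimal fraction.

N2 enters only via S13 and leaves only via the purge: 1250×0.230 = 0.102×(N2 in S11), and the recovery unit passes all N2, so N2 in S2 = N2 in S11 = 2818.6 g/s.
Cl2 in S2: m_A = 1250×0.770 + (1−0.102)·(1−0.853)·m_A, so m_A = 962.5/0.8680 = 1108.9 g/s.
S2 = 1108.9 + 2818.6 = 3927.5 g/s.
N2 fraction in S2 = 2818.6/3927.5 = 0.718.

0.718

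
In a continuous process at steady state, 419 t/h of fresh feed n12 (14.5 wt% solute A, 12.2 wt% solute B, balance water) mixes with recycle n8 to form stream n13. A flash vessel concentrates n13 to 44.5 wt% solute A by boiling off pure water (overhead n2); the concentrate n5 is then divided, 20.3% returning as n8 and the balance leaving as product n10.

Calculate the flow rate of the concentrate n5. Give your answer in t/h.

171.3 t/h

Overall solute A balance (none leaves overhead): solute A in fresh feed = solute A in product, i.e. 419×0.145 = (1−0.203)·n5·0.445.
n5 = 60.755/(0.445×0.797) = 171.3 t/h.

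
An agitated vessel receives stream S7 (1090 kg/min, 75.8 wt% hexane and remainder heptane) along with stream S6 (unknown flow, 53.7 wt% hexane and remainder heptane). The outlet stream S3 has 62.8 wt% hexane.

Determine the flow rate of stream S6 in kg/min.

Let S6 be the unknown flow. Total out = 1090 + S6.
hexane balance: 826.22 + 0.537·S6 = 0.628·(1090 + S6)
(0.537 − 0.628)·S6 = 0.628×1090 − 826.22 = -141.7
S6 = -141.7 / -0.091 = 1557.1 kg/min

1557 kg/min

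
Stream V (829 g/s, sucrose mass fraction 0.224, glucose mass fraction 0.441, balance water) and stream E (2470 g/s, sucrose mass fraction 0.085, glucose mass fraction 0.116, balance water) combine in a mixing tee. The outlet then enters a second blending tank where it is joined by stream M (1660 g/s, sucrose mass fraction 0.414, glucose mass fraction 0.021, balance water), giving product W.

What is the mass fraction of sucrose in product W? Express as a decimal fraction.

Overall, product flow = 4959 g/s.
sucrose in = 829×0.224 + 2470×0.085 + 1660×0.414 = 1082.9 g/s.
sucrose fraction in W = 0.218.

0.218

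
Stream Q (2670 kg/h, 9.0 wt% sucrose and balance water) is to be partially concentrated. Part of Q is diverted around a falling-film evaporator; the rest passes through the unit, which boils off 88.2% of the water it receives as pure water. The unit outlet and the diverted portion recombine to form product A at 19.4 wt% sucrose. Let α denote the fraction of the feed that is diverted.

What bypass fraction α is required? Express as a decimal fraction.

0.332

All 2670×0.090 = 240.3 kg/h of sucrose reaches A, so A = 240.3/0.194 = 1238.7 kg/h and vapour = 1431.3 kg/h.
The evaporator receives (1−α)·2670 of feed at 0.910 water and removes 0.882 of that water:
0.882×0.910×(1−α)×2670 = 1431.3
(1−α) = 1431.3/2143 = 0.6679;  α = 0.3321.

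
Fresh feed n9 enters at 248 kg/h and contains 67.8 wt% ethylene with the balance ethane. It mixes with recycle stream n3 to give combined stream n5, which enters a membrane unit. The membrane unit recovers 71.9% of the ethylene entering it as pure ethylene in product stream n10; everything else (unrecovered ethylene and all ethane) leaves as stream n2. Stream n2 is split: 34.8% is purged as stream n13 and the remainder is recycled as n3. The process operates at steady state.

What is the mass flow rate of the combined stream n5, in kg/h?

ethane enters only via n9 and leaves only via the purge: 248×0.322 = 0.348×(ethane in n2), and the membrane unit passes all ethane, so ethane in n5 = ethane in n2 = 229.47 kg/h.
ethylene in n5: m_A = 248×0.678 + (1−0.348)·(1−0.719)·m_A, so m_A = 168.14/0.8168 = 205.86 kg/h.
n5 = 205.86 + 229.47 = 435.33 kg/h.

435.3 kg/h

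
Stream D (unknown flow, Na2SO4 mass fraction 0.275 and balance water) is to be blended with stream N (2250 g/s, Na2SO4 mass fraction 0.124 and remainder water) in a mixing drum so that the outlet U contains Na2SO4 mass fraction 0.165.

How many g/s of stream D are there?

Let D be the unknown flow. Total out = 2250 + D.
Na2SO4 balance: 279 + 0.275·D = 0.165·(2250 + D)
(0.275 − 0.165)·D = 0.165×2250 − 279 = 92.25
D = 92.25 / 0.110 = 838.64 g/s

838.6 g/s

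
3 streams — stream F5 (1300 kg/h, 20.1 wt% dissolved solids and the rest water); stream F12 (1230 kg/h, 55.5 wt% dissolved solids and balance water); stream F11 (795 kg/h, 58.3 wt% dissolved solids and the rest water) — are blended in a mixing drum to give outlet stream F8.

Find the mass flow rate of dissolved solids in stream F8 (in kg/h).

1407 kg/h

dissolved solids out = dissolved solids in = 1300×0.201 + 1230×0.555 + 795×0.583 = 1407.4 kg/h.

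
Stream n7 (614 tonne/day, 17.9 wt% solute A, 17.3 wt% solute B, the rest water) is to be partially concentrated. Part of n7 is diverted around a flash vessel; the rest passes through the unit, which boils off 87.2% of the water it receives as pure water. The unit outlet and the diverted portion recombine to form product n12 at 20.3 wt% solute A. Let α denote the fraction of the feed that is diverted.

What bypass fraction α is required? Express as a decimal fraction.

All 614×0.179 = 109.91 tonne/day of solute A reaches n12, so n12 = 109.91/0.203 = 541.41 tonne/day and vapour = 72.591 tonne/day.
The evaporator receives (1−α)·614 of feed at 0.648 water and removes 0.872 of that water:
0.872×0.648×(1−α)×614 = 72.591
(1−α) = 72.591/346.94 = 0.2092;  α = 0.7908.

0.791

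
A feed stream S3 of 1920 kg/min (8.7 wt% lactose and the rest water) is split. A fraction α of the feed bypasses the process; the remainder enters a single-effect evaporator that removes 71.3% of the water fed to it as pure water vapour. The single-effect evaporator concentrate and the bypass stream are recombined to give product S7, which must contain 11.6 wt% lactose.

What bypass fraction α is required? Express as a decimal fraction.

0.616

All 1920×0.087 = 167.04 kg/min of lactose reaches S7, so S7 = 167.04/0.116 = 1440 kg/min and vapour = 480 kg/min.
The evaporator receives (1−α)·1920 of feed at 0.913 water and removes 0.713 of that water:
0.713×0.913×(1−α)×1920 = 480
(1−α) = 480/1249.9 = 0.3840;  α = 0.6160.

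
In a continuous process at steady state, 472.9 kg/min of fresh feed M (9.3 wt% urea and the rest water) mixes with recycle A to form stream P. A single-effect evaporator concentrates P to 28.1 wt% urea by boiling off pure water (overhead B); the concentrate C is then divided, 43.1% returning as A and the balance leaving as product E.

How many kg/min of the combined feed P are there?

Overall urea balance (none leaves overhead): urea in fresh feed = urea in product, i.e. 472.9×0.093 = (1−0.431)·C·0.281.
C = 43.98/(0.281×0.569) = 275.06 kg/min.
Recycle A = 0.431×275.06 = 118.55 kg/min.
Combined feed P = 472.9 + 118.55 = 591.45 kg/min.

591.5 kg/min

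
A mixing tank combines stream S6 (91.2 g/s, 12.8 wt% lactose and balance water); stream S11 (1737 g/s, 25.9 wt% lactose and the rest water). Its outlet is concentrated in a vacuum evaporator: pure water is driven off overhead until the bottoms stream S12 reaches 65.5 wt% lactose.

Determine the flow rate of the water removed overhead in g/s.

lactose entering = 91.2×0.128 + 1737×0.259 = 461.56 g/s.
All lactose reports to S12, so S12 = 461.56/0.655 = 704.67 g/s.
Total feed = 1828.2 g/s; overhead = 1828.2 − 704.67 = 1123.5 g/s.

1124 g/s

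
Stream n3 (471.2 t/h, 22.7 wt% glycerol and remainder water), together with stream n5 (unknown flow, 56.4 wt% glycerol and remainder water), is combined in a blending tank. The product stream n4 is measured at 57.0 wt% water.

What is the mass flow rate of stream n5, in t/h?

Let n5 be the unknown flow. Total out = 471.2 + n5.
water balance: 364.24 + 0.436·n5 = 0.570·(471.2 + n5)
(0.436 − 0.570)·n5 = 0.570×471.2 − 364.24 = -95.654
n5 = -95.654 / -0.134 = 713.83 t/h

713.8 t/h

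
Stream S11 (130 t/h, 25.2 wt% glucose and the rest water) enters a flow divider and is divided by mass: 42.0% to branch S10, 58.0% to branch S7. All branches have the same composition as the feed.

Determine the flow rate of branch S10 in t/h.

54.6 t/h

Branch S10 flow = 0.420×130 = 54.6 t/h.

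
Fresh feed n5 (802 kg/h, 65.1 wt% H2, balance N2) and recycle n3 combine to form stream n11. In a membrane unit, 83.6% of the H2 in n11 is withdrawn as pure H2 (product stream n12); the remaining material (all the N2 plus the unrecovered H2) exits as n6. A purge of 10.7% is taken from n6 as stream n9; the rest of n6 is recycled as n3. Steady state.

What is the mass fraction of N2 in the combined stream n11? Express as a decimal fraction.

N2 enters only via n5 and leaves only via the purge: 802×0.349 = 0.107×(N2 in n6), and the membrane unit passes all N2, so N2 in n11 = N2 in n6 = 2615.9 kg/h.
H2 in n11: m_A = 802×0.651 + (1−0.107)·(1−0.836)·m_A, so m_A = 522.1/0.8535 = 611.68 kg/h.
n11 = 611.68 + 2615.9 = 3227.6 kg/h.
N2 fraction in n11 = 2615.9/3227.6 = 0.810.

0.810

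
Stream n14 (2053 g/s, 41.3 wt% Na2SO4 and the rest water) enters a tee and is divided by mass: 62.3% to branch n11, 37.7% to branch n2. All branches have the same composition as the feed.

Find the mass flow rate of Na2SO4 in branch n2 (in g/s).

Branch n2 total = 0.377×2053 = 773.98 g/s.
Na2SO4 in n2 = 0.413×773.98 = 319.65 g/s.

319.7 g/s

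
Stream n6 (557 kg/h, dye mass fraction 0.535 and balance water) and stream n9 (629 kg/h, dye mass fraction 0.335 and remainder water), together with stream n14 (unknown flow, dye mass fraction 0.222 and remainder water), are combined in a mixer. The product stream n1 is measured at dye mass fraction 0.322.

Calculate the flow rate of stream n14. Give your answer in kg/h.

Let n14 be the unknown flow. Total out = 1186 + n14.
dye balance: 508.71 + 0.222·n14 = 0.322·(1186 + n14)
(0.222 − 0.322)·n14 = 0.322×1186 − 508.71 = -126.82
n14 = -126.82 / -0.100 = 1268.2 kg/h

1268 kg/h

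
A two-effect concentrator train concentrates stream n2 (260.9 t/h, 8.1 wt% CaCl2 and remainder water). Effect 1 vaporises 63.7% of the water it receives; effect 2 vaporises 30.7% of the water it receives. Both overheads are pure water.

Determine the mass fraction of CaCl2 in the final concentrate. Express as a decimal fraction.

0.2595

water in feed = 260.9×0.919 = 239.77 t/h.
After stage 1: water left = (1−0.637)×239.77 = 87.035; stream total = 108.17 t/h.
After stage 2: water left = (1−0.307)×87.035 = 60.316; final concentrate = 81.448 t/h.
CaCl2 fraction = 21.133/81.448 = 0.2595.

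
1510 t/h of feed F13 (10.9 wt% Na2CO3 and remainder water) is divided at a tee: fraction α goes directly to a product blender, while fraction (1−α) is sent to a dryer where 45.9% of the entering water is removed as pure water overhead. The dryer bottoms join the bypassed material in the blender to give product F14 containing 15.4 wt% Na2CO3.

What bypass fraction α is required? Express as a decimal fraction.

All 1510×0.109 = 164.59 t/h of Na2CO3 reaches F14, so F14 = 164.59/0.154 = 1068.8 t/h and vapour = 441.23 t/h.
The evaporator receives (1−α)·1510 of feed at 0.891 water and removes 0.459 of that water:
0.459×0.891×(1−α)×1510 = 441.23
(1−α) = 441.23/617.54 = 0.7145;  α = 0.2855.

0.286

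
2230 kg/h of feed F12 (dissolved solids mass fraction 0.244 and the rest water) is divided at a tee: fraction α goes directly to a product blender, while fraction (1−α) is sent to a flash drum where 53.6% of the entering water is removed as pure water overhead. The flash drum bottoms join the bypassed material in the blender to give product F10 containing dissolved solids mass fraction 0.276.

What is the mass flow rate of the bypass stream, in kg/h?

1592 kg/h

All 2230×0.244 = 544.12 kg/h of dissolved solids reaches F10, so F10 = 544.12/0.276 = 1971.4 kg/h and vapour = 258.55 kg/h.
The evaporator receives (1−α)·2230 of feed at 0.756 water and removes 0.536 of that water:
0.536×0.756×(1−α)×2230 = 258.55
(1−α) = 258.55/903.63 = 0.2861;  α = 0.7139.
Bypass flow = 0.7139×2230 = 1591.9 kg/h.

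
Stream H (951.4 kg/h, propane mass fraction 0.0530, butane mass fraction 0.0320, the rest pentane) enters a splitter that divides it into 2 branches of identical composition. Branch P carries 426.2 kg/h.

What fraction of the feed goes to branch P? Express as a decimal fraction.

0.448

Fraction to P = 426.2/951.4 = 0.4480.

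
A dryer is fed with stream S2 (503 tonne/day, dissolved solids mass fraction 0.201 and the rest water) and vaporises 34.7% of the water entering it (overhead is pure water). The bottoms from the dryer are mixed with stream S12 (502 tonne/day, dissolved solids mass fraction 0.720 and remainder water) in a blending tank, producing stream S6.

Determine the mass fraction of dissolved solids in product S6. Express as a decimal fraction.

0.534

Vapour removed = 0.347×0.799×503 = 139.46 tonne/day; concentrate = 363.54 tonne/day.
dissolved solids reaching the mixer = 101.1 (from concentrate) + 502×0.720 = 462.54 tonne/day.
Product flow = 363.54 + 502 = 865.54 tonne/day; dissolved solids fraction = 0.534.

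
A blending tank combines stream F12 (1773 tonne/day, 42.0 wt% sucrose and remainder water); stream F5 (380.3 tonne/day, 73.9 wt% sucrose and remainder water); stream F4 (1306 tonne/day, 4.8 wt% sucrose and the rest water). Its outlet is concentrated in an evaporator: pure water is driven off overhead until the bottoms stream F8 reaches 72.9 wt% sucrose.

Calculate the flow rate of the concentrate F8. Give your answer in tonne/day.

sucrose entering = 1773×0.420 + 380.3×0.739 + 1306×0.048 = 1088.4 tonne/day.
All sucrose reports to F8, so F8 = 1088.4/0.729 = 1493 tonne/day.

1493 tonne/day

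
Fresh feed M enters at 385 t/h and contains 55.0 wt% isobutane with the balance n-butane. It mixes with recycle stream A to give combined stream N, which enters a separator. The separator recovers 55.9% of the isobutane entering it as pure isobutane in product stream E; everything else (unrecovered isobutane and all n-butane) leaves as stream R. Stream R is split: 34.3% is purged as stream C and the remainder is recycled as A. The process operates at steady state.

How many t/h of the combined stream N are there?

n-butane enters only via M and leaves only via the purge: 385×0.450 = 0.343×(n-butane in R), and the separator passes all n-butane, so n-butane in N = n-butane in R = 505.1 t/h.
isobutane in N: m_A = 385×0.550 + (1−0.343)·(1−0.559)·m_A, so m_A = 211.75/0.7103 = 298.13 t/h.
N = 298.13 + 505.1 = 803.23 t/h.

803.2 t/h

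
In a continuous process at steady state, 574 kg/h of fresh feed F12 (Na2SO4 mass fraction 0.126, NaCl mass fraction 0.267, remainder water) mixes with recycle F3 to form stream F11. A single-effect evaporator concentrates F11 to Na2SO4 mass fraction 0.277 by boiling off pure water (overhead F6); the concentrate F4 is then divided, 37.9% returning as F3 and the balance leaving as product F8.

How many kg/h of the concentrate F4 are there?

420.4 kg/h

Overall Na2SO4 balance (none leaves overhead): Na2SO4 in fresh feed = Na2SO4 in product, i.e. 574×0.126 = (1−0.379)·F4·0.277.
F4 = 72.324/(0.277×0.621) = 420.45 kg/h.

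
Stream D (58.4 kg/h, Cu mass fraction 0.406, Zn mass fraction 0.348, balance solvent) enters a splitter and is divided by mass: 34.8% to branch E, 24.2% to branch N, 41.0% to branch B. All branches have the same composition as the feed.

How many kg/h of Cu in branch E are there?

8.251 kg/h

Branch E total = 0.348×58.4 = 20.323 kg/h.
Cu in E = 0.406×20.323 = 8.2512 kg/h.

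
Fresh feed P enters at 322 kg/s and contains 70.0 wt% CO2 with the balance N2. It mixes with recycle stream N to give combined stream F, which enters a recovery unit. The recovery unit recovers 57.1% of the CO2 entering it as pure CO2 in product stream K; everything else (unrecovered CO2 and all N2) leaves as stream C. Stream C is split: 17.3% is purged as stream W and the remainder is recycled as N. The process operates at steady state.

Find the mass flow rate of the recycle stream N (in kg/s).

N2 enters only via P and leaves only via the purge: 322×0.300 = 0.173×(N2 in C), and the recovery unit passes all N2, so N2 in F = N2 in C = 558.38 kg/s.
CO2 in F: m_A = 322×0.700 + (1−0.173)·(1−0.571)·m_A, so m_A = 225.4/0.6452 = 349.34 kg/s.
C = (1−0.571)×349.34 + 558.38 = 708.25 kg/s.
Recycle N = (1−0.173)×708.25 = 585.72 kg/s.

585.7 kg/s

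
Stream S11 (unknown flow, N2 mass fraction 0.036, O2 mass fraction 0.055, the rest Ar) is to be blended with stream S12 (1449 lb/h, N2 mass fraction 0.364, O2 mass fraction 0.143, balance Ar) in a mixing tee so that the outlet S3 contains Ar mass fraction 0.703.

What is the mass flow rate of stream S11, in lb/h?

1477 lb/h

Let S11 be the unknown flow. Total out = 1449 + S11.
Ar balance: 714.36 + 0.909·S11 = 0.703·(1449 + S11)
(0.909 − 0.703)·S11 = 0.703×1449 − 714.36 = 304.29
S11 = 304.29 / 0.206 = 1477.1 lb/h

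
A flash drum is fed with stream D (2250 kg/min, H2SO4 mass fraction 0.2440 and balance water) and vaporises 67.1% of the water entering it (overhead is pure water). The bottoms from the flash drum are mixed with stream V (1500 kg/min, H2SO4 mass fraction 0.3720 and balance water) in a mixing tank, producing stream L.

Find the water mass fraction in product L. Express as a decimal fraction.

Vapour removed = 0.671×0.756×2250 = 1141.4 kg/min; concentrate = 1108.6 kg/min.
water reaching the mixer = 559.63 (from concentrate) + 1500×0.628 = 1501.6 kg/min.
Product flow = 1108.6 + 1500 = 2608.6 kg/min; water fraction = 0.5756.

0.5756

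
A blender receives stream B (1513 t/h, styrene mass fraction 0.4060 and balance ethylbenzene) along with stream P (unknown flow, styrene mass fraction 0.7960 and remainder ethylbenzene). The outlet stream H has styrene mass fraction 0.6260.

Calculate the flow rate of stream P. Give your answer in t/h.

Let P be the unknown flow. Total out = 1513 + P.
styrene balance: 614.28 + 0.796·P = 0.626·(1513 + P)
(0.796 − 0.626)·P = 0.626×1513 − 614.28 = 332.86
P = 332.86 / 0.170 = 1958 t/h

1958 t/h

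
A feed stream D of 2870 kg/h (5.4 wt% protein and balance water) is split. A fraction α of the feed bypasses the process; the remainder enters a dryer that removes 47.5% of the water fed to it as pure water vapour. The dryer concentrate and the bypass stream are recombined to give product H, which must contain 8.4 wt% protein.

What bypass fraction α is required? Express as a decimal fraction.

0.205

All 2870×0.054 = 154.98 kg/h of protein reaches H, so H = 154.98/0.084 = 1845 kg/h and vapour = 1025 kg/h.
The evaporator receives (1−α)·2870 of feed at 0.946 water and removes 0.475 of that water:
0.475×0.946×(1−α)×2870 = 1025
(1−α) = 1025/1289.6 = 0.7948;  α = 0.2052.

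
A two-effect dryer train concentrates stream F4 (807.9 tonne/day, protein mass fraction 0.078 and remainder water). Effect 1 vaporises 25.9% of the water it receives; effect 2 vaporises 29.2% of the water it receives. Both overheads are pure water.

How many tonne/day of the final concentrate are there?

453.8 tonne/day

water in feed = 807.9×0.922 = 744.88 tonne/day.
After stage 1: water left = (1−0.259)×744.88 = 551.96; stream total = 614.98 tonne/day.
After stage 2: water left = (1−0.292)×551.96 = 390.79; final concentrate = 453.8 tonne/day.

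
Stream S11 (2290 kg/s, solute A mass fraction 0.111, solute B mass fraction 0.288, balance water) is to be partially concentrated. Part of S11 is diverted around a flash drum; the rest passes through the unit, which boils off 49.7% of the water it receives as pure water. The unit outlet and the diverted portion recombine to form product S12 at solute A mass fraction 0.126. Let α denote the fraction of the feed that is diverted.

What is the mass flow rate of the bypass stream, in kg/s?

1377 kg/s

All 2290×0.111 = 254.19 kg/s of solute A reaches S12, so S12 = 254.19/0.126 = 2017.4 kg/s and vapour = 272.62 kg/s.
The evaporator receives (1−α)·2290 of feed at 0.601 water and removes 0.497 of that water:
0.497×0.601×(1−α)×2290 = 272.62
(1−α) = 272.62/684.02 = 0.3986;  α = 0.6014.
Bypass flow = 0.6014×2290 = 1377.3 kg/s.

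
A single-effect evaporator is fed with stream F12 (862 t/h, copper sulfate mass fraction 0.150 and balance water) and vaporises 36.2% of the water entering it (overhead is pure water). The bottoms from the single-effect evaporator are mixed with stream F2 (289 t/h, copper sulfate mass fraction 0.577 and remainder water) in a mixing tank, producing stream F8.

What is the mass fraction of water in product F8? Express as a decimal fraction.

0.666

Vapour removed = 0.362×0.850×862 = 265.24 t/h; concentrate = 596.76 t/h.
water reaching the mixer = 467.46 (from concentrate) + 289×0.423 = 589.71 t/h.
Product flow = 596.76 + 289 = 885.76 t/h; water fraction = 0.666.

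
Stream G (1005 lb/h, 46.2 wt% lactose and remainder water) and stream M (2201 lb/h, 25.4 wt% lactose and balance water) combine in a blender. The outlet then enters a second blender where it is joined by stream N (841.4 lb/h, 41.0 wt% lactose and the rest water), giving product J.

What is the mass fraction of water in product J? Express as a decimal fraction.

0.662

Overall, product flow = 4047.4 lb/h.
water in = 1005×0.538 + 2201×0.746 + 841.4×0.590 = 2679.1 lb/h.
water fraction in J = 0.662.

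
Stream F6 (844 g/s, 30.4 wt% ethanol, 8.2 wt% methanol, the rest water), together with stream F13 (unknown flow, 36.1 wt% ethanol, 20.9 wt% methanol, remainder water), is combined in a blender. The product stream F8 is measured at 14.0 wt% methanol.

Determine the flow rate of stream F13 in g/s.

Let F13 be the unknown flow. Total out = 844 + F13.
methanol balance: 69.208 + 0.209·F13 = 0.140·(844 + F13)
(0.209 − 0.140)·F13 = 0.140×844 − 69.208 = 48.952
F13 = 48.952 / 0.069 = 709.45 g/s

709.4 g/s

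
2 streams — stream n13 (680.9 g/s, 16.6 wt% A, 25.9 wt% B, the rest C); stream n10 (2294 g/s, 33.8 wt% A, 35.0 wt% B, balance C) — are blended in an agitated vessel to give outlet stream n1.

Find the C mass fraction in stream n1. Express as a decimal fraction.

0.3722

Total flow out = 680.9 + 2294 = 2974.9 g/s.
C in = 680.9×0.575 + 2294×0.312 = 1107.2 g/s.
C mass fraction in n1 = 1107.2/2974.9 = 0.3722.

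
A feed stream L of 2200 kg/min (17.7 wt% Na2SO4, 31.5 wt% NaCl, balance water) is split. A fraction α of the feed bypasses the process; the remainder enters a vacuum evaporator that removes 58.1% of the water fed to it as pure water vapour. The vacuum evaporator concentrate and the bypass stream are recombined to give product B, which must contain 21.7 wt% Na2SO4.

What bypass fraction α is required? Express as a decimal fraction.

All 2200×0.177 = 389.4 kg/min of Na2SO4 reaches B, so B = 389.4/0.217 = 1794.5 kg/min and vapour = 405.53 kg/min.
The evaporator receives (1−α)·2200 of feed at 0.508 water and removes 0.581 of that water:
0.581×0.508×(1−α)×2200 = 405.53
(1−α) = 405.53/649.33 = 0.6245;  α = 0.3755.

0.375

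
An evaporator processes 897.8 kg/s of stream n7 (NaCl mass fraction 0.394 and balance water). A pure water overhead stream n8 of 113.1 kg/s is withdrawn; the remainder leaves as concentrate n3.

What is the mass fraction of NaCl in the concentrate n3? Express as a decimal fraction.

0.451

NaCl is not removed: 897.8×0.394 = 353.73 kg/s of NaCl enters n3.
Concentrate = 897.8 − 113.1 = 784.7 kg/s.
Mass fraction = 353.73/784.7 = 0.451.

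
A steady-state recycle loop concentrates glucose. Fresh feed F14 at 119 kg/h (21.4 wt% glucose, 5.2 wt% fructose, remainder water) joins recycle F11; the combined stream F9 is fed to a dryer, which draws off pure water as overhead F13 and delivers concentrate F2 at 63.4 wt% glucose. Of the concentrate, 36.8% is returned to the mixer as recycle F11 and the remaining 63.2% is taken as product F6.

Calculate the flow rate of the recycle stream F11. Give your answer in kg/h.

23.39 kg/h

Overall glucose balance (none leaves overhead): glucose in fresh feed = glucose in product, i.e. 119×0.214 = (1−0.368)·F2·0.634.
F2 = 25.466/(0.634×0.632) = 63.556 kg/h.
Recycle F11 = 0.368×63.556 = 23.388 kg/h.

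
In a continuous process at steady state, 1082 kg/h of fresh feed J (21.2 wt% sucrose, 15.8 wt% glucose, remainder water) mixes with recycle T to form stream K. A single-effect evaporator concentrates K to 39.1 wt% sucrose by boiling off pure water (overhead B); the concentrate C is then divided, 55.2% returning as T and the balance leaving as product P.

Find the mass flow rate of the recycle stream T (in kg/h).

722.8 kg/h

Overall sucrose balance (none leaves overhead): sucrose in fresh feed = sucrose in product, i.e. 1082×0.212 = (1−0.552)·C·0.391.
C = 229.38/(0.391×0.448) = 1309.5 kg/h.
Recycle T = 0.552×1309.5 = 722.85 kg/h.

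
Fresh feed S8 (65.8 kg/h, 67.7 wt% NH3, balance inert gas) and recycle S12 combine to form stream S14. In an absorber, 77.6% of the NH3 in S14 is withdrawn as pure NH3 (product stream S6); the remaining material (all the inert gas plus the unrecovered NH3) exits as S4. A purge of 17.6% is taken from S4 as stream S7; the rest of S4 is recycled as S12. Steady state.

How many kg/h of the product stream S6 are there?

NH3 in S14: m_A = 65.8×0.677 + (1−0.176)·(1−0.776)·m_A, so m_A = 44.547/0.8154 = 54.63 kg/h.
Product S6 = 0.776×54.63 = 42.393 kg/h.

42.39 kg/h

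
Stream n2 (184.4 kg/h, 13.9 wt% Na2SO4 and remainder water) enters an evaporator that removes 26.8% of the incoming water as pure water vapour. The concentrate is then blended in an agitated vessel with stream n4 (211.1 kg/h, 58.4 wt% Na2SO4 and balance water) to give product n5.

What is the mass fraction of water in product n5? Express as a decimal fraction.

Vapour removed = 0.268×0.861×184.4 = 42.55 kg/h; concentrate = 141.85 kg/h.
water reaching the mixer = 116.22 (from concentrate) + 211.1×0.416 = 204.04 kg/h.
Product flow = 141.85 + 211.1 = 352.95 kg/h; water fraction = 0.578.

0.578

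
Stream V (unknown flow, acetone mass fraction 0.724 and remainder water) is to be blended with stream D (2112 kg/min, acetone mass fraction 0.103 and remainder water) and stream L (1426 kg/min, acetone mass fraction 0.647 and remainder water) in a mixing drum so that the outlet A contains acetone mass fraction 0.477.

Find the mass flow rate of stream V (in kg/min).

Let V be the unknown flow. Total out = 3538 + V.
acetone balance: 1140.2 + 0.724·V = 0.477·(3538 + V)
(0.724 − 0.477)·V = 0.477×3538 − 1140.2 = 547.47
V = 547.47 / 0.247 = 2216.5 kg/min

2216 kg/min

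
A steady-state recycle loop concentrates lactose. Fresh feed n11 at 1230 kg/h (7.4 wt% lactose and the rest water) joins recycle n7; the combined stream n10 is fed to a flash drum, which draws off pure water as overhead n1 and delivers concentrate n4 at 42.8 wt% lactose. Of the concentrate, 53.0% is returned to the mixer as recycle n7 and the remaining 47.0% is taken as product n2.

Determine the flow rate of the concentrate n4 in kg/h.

Overall lactose balance (none leaves overhead): lactose in fresh feed = lactose in product, i.e. 1230×0.074 = (1−0.530)·n4·0.428.
n4 = 91.02/(0.428×0.470) = 452.48 kg/h.

452.5 kg/h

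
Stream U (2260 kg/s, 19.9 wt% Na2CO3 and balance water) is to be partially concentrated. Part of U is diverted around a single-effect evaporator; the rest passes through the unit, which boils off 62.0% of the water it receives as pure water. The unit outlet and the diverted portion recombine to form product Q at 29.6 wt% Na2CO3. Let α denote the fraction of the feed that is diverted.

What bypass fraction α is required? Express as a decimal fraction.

All 2260×0.199 = 449.74 kg/s of Na2CO3 reaches Q, so Q = 449.74/0.296 = 1519.4 kg/s and vapour = 740.61 kg/s.
The evaporator receives (1−α)·2260 of feed at 0.801 water and removes 0.620 of that water:
0.620×0.801×(1−α)×2260 = 740.61
(1−α) = 740.61/1122.4 = 0.6599;  α = 0.3401.

0.340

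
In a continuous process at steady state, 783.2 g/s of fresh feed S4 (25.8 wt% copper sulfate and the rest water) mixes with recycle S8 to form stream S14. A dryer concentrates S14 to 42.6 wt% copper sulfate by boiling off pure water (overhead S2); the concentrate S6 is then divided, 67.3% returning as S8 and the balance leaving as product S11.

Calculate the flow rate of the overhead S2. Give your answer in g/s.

Overall copper sulfate balance (none leaves overhead): copper sulfate in fresh feed = copper sulfate in product, i.e. 783.2×0.258 = (1−0.673)·S6·0.426.
S6 = 202.07/(0.426×0.327) = 1450.6 g/s.
Recycle S8 = 0.673×1450.6 = 976.23 g/s.
Combined feed S14 = 783.2 + 976.23 = 1759.4 g/s.
Overhead S2 = S14 − S6 = 1759.4 − 1450.6 = 308.87 g/s.

308.9 g/s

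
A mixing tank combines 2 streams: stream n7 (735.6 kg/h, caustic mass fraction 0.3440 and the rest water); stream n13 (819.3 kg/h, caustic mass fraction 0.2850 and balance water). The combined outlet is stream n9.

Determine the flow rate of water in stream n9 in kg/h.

1068 kg/h

water out = water in = 735.6×0.656 + 819.3×0.715 = 1068.4 kg/h.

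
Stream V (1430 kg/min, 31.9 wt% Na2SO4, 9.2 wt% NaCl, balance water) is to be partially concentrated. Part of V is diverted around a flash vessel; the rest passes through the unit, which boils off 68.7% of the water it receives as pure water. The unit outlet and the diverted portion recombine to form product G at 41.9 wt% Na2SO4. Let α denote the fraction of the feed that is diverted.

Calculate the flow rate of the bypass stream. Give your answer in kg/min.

All 1430×0.319 = 456.17 kg/min of Na2SO4 reaches G, so G = 456.17/0.419 = 1088.7 kg/min and vapour = 341.29 kg/min.
The evaporator receives (1−α)·1430 of feed at 0.589 water and removes 0.687 of that water:
0.687×0.589×(1−α)×1430 = 341.29
(1−α) = 341.29/578.64 = 0.5898;  α = 0.4102.
Bypass flow = 0.4102×1430 = 586.57 kg/min.

586.6 kg/min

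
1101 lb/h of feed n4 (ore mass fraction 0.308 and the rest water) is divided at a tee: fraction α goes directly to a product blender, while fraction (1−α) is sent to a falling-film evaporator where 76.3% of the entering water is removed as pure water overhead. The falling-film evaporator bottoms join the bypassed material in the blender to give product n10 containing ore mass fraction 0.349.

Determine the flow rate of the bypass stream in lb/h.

All 1101×0.308 = 339.11 lb/h of ore reaches n10, so n10 = 339.11/0.349 = 971.66 lb/h and vapour = 129.34 lb/h.
The evaporator receives (1−α)·1101 of feed at 0.692 water and removes 0.763 of that water:
0.763×0.692×(1−α)×1101 = 129.34
(1−α) = 129.34/581.32 = 0.2225;  α = 0.7775.
Bypass flow = 0.7775×1101 = 856.03 lb/h.

856 lb/h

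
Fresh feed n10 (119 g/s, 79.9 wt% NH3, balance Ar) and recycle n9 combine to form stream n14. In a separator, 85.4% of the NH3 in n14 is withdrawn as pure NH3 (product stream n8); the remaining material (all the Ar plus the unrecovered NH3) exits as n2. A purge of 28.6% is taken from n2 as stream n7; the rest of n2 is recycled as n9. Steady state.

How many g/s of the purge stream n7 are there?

28.35 g/s

Ar enters only via n10 and leaves only via the purge: 119×0.201 = 0.286×(Ar in n2), and the separator passes all Ar, so Ar in n14 = Ar in n2 = 83.633 g/s.
NH3 in n14: m_A = 119×0.799 + (1−0.286)·(1−0.854)·m_A, so m_A = 95.081/0.8958 = 106.15 g/s.
n2 = (1−0.854)×106.15 + 83.633 = 99.13 g/s.
Purge n7 = 0.286×99.13 = 28.351 g/s.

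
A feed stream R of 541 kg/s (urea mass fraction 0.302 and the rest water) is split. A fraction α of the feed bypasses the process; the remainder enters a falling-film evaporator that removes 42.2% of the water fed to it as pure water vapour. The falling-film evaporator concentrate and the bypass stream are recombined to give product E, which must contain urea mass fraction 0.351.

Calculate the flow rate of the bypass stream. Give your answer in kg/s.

284.6 kg/s

All 541×0.302 = 163.38 kg/s of urea reaches E, so E = 163.38/0.351 = 465.48 kg/s and vapour = 75.524 kg/s.
The evaporator receives (1−α)·541 of feed at 0.698 water and removes 0.422 of that water:
0.422×0.698×(1−α)×541 = 75.524
(1−α) = 75.524/159.35 = 0.4739;  α = 0.5261.
Bypass flow = 0.5261×541 = 284.6 kg/s.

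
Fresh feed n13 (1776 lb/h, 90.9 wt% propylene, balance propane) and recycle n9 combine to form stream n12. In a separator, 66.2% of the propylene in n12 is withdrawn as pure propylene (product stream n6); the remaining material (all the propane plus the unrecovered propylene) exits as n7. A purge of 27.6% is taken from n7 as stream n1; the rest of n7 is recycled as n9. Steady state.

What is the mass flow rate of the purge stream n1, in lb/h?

361 lb/h

propane enters only via n13 and leaves only via the purge: 1776×0.091 = 0.276×(propane in n7), and the separator passes all propane, so propane in n12 = propane in n7 = 585.57 lb/h.
propylene in n12: m_A = 1776×0.909 + (1−0.276)·(1−0.662)·m_A, so m_A = 1614.4/0.7553 = 2137.4 lb/h.
n7 = (1−0.662)×2137.4 + 585.57 = 1308 lb/h.
Purge n1 = 0.276×1308 = 361.01 lb/h.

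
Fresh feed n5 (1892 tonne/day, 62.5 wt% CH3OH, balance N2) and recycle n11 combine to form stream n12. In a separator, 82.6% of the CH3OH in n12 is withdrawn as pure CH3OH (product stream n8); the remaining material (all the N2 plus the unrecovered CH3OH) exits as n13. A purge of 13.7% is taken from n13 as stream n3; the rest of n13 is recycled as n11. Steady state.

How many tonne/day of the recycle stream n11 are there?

4678 tonne/day

N2 enters only via n5 and leaves only via the purge: 1892×0.375 = 0.137×(N2 in n13), and the separator passes all N2, so N2 in n12 = N2 in n13 = 5178.8 tonne/day.
CH3OH in n12: m_A = 1892×0.625 + (1−0.137)·(1−0.826)·m_A, so m_A = 1182.5/0.8498 = 1391.4 tonne/day.
n13 = (1−0.826)×1391.4 + 5178.8 = 5420.9 tonne/day.
Recycle n11 = (1−0.137)×5420.9 = 4678.3 tonne/day.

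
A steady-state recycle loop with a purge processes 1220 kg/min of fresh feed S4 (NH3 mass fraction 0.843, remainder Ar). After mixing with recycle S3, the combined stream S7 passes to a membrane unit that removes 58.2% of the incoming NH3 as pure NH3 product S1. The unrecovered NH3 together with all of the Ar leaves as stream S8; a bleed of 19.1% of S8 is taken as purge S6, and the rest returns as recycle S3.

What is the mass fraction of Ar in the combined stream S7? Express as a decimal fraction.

0.392

Ar enters only via S4 and leaves only via the purge: 1220×0.157 = 0.191×(Ar in S8), and the membrane unit passes all Ar, so Ar in S7 = Ar in S8 = 1002.8 kg/min.
NH3 in S7: m_A = 1220×0.843 + (1−0.191)·(1−0.582)·m_A, so m_A = 1028.5/0.6618 = 1553.9 kg/min.
S7 = 1553.9 + 1002.8 = 2556.8 kg/min.
Ar fraction in S7 = 1002.8/2556.8 = 0.392.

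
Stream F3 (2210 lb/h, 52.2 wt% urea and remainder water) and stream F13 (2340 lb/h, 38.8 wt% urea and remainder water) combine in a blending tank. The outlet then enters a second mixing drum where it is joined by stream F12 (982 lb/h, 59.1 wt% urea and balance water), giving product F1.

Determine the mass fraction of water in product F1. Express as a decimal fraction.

0.522

Overall, product flow = 5532 lb/h.
water in = 2210×0.478 + 2340×0.612 + 982×0.409 = 2890.1 lb/h.
water fraction in F1 = 0.522.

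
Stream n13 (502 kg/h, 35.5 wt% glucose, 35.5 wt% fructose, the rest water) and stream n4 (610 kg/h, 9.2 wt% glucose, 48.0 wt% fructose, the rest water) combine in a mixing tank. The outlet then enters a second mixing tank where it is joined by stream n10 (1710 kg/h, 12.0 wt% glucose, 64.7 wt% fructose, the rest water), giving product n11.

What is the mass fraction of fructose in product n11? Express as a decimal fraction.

Overall, product flow = 2822 kg/h.
fructose in = 502×0.355 + 610×0.480 + 1710×0.647 = 1577.4 kg/h.
fructose fraction in n11 = 0.559.

0.559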